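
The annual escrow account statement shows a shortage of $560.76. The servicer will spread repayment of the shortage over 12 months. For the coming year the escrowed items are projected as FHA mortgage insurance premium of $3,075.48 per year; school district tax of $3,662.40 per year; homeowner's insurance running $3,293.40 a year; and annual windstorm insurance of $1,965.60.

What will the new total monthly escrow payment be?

$1,046.47

FHA mortgage insurance premium: $3,075.48 per year
School district tax: $3,662.40 per year
Homeowner's insurance: $3,293.40 per year
Windstorm insurance: $1,965.60 per year
Total annual escrow = $11,996.88
Per month = $11,996.88 ÷ 12 = $999.74
Shortage per month = $560.76 / 12 = $46.73
Adjusted monthly = $999.74 + $46.73 = $1,046.47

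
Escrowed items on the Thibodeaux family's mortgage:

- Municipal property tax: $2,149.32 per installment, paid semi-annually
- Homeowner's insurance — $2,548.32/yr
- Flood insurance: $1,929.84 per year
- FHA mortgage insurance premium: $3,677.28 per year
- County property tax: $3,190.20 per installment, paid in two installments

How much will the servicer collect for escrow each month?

Municipal property tax: $2,149.32 × 2 = $4,298.64/yr
Homeowner's insurance: $2,548.32/yr
Flood insurance: $1,929.84/yr
FHA mortgage insurance premium: $3,677.28/yr
County property tax: $3,190.20 × 2 = $6,380.40/yr
Annual escrow total = $4,298.64 + $2,548.32 + $1,929.84 + $3,677.28 + $6,380.40 = $18,834.48
Per month = $18,834.48 ÷ 12 = $1,569.54

$1,569.54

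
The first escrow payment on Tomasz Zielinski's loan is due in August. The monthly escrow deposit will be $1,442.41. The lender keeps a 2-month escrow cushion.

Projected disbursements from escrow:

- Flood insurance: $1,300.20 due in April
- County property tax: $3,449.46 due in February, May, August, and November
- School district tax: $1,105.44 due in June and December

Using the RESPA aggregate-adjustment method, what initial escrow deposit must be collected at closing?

$4,891.87

Cushion = 2 × $1,442.41 = $2,884.82
Trial balance (start $0, +$1,442.41 each month, − disbursements):
  Aug: +$1,442.41 − $3,449.46 → -$2,007.05
  Sep: +$1,442.41 → -$564.64
  Oct: +$1,442.41 → $877.77
  Nov: +$1,442.41 − $3,449.46 → -$1,129.28
  Dec: +$1,442.41 − $1,105.44 → -$792.31
  Jan: +$1,442.41 → $650.10
  Feb: +$1,442.41 − $3,449.46 → -$1,356.95
  Mar: +$1,442.41 → $85.46
  Apr: +$1,442.41 − $1,300.20 → $227.67
  May: +$1,442.41 − $3,449.46 → -$1,779.38
  Jun: +$1,442.41 − $1,105.44 → -$1,442.41
  Jul: +$1,442.41 → $0.00
Lowest trial balance = -$2,007.05 (Aug)
Initial deposit = cushion − low point = $2,884.82 − (-$2,007.05) = $4,891.87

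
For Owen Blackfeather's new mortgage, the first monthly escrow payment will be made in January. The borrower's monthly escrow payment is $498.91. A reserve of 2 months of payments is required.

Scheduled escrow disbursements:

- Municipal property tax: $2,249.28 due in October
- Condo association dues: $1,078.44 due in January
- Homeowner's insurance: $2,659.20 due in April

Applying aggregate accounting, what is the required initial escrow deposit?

$2,739.82

Cushion = 2 × $498.91 = $997.82
Trial balance (start $0, +$498.91 each month, − disbursements):
  Jan: +$498.91 − $1,078.44 → -$579.53
  Feb: +$498.91 → -$80.62
  Mar: +$498.91 → $418.29
  Apr: +$498.91 − $2,659.20 → -$1,742.00
  May: +$498.91 → -$1,243.09
  Jun: +$498.91 → -$744.18
  Jul: +$498.91 → -$245.27
  Aug: +$498.91 → $253.64
  Sep: +$498.91 → $752.55
  Oct: +$498.91 − $2,249.28 → -$997.82
  Nov: +$498.91 → -$498.91
  Dec: +$498.91 → $0.00
Lowest trial balance = -$1,742.00 (Apr)
Initial deposit = cushion − low point = $997.82 − (-$1,742.00) = $2,739.82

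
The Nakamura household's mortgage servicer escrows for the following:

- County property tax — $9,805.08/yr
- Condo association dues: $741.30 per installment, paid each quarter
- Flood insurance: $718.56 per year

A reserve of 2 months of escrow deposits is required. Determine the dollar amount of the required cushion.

County property tax — $9,805.08 per year
Condo association dues — $741.30 × 4 = $2,965.20 per year
Flood insurance — $718.56 per year
Combined annual = $9,805.08 + $2,965.20 + $718.56 = $13,488.84
Monthly = $13,488.84 / 12 = $1,124.07
Reserve = 2 × $1,124.07 = $2,248.14

$2,248.14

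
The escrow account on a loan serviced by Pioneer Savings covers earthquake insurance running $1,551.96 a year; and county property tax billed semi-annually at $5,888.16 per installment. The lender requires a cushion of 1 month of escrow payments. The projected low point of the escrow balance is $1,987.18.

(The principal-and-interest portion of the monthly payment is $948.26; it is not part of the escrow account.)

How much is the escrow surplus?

Earthquake insurance: $1,551.96 annually
County property tax: $5,888.16 × 2 = $11,776.32 annually
Total per year = $13,328.28
Monthly escrow = $13,328.28 ÷ 12 = $1,110.69
Required cushion = 1 × $1,110.69 = $1,110.69
Surplus = $1,987.18 − $1,110.69 = $876.49

$876.49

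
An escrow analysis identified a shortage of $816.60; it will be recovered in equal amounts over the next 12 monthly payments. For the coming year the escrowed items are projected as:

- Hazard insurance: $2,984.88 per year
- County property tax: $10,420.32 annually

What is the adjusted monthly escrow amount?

Hazard insurance — $2,984.88 per year
County property tax — $10,420.32 per year
Total per year = $13,405.20
Per month = $13,405.20 / 12 = $1,117.10
Shortage spread = $816.60 ÷ 12 = $68.05/mo
New monthly escrow = $1,117.10 + $68.05 = $1,185.15

$1,185.15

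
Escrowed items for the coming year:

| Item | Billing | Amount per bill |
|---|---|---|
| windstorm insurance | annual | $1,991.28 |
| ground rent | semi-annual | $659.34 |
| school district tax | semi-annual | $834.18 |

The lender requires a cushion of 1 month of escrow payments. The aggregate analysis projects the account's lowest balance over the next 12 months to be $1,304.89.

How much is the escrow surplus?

$890.03

Windstorm insurance: $1,991.28 annually
Ground rent: $659.34 × 2 = $1,318.68 annually
School district tax: $834.18 × 2 = $1,668.36 annually
Combined annual = $4,978.32
Monthly = $4,978.32 ÷ 12 = $414.86
Required cushion = 1 × $414.86 = $414.86
Excess over cushion: $1,304.89 − $414.86 = $890.03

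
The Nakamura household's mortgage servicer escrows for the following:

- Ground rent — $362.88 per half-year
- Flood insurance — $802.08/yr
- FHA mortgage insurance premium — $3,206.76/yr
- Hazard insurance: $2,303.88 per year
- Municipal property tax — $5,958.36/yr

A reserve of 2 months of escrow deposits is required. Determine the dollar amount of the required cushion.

Ground rent — $362.88 × 2 = $725.76 per year
Flood insurance — $802.08 per year
FHA mortgage insurance premium — $3,206.76 per year
Hazard insurance — $2,303.88 per year
Municipal property tax — $5,958.36 per year
Annual escrow total = $725.76 + $802.08 + $3,206.76 + $2,303.88 + $5,958.36 = $12,996.84
Monthly = $12,996.84 ÷ 12 = $1,083.07
Required cushion = 2 × $1,083.07 = $2,166.14

$2,166.14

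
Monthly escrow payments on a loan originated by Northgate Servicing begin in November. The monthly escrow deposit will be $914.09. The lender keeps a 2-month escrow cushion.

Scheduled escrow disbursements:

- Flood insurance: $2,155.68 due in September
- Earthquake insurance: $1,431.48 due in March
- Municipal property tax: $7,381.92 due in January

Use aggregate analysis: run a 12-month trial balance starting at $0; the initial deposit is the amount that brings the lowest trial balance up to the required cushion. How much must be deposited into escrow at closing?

Cushion = 2 × $914.09 = $1,828.18
Trial balance (start $0, +$914.09 each month, − disbursements):
  Nov: +$914.09 → $914.09
  Dec: +$914.09 → $1,828.18
  Jan: +$914.09 − $7,381.92 → -$4,639.65
  Feb: +$914.09 → -$3,725.56
  Mar: +$914.09 − $1,431.48 → -$4,242.95
  Apr: +$914.09 → -$3,328.86
  May: +$914.09 → -$2,414.77
  Jun: +$914.09 → -$1,500.68
  Jul: +$914.09 → -$586.59
  Aug: +$914.09 → $327.50
  Sep: +$914.09 − $2,155.68 → -$914.09
  Oct: +$914.09 → $0.00
Lowest trial balance = -$4,639.65 (Jan)
Initial deposit = cushion − low point = $1,828.18 − (-$4,639.65) = $6,467.83

$6,467.83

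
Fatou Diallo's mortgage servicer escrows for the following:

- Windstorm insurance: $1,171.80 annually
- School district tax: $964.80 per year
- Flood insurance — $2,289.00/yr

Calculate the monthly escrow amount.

$368.80

Windstorm insurance = $1,171.80 annually
School district tax = $964.80 annually
Flood insurance = $2,289.00 annually
Annual escrow total = $4,425.60
Monthly = $4,425.60 ÷ 12 = $368.80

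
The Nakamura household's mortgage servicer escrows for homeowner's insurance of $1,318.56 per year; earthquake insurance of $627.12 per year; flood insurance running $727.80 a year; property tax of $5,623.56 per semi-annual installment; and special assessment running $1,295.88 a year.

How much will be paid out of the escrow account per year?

$15,216.48

Homeowner's insurance — $1,318.56
Earthquake insurance — $627.12
Flood insurance — $727.80
Property tax — $5,623.56 × 2 = $11,247.12
Special assessment — $1,295.88
Total annual escrow = $1,318.56 + $627.12 + $727.80 + $11,247.12 + $1,295.88 = $15,216.48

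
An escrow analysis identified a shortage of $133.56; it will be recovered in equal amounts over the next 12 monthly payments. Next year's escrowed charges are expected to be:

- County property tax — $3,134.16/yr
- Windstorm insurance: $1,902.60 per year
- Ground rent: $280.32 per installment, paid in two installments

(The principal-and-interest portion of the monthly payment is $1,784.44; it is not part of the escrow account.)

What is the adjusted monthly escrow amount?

County property tax: $3,134.16 per year
Windstorm insurance: $1,902.60 per year
Ground rent: $280.32 × 2 = $560.64 per year
Combined annual = $5,597.40
Per month = $5,597.40 / 12 = $466.45
Shortage per month = $133.56 / 12 = $11.13
Adjusted monthly = $466.45 + $11.13 = $477.58

$477.58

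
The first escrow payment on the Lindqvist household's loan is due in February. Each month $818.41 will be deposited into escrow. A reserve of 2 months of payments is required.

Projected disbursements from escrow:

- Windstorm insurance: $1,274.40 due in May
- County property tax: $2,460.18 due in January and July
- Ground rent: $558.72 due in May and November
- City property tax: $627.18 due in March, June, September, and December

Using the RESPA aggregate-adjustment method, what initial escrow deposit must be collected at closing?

Cushion = 2 × $818.41 = $1,636.82
Trial balance (start $0, +$818.41 each month, − disbursements):
  Feb: +$818.41 → $818.41
  Mar: +$818.41 − $627.18 → $1,009.64
  Apr: +$818.41 → $1,828.05
  May: +$818.41 − $1,833.12 → $813.34
  Jun: +$818.41 − $627.18 → $1,004.57
  Jul: +$818.41 − $2,460.18 → -$637.20
  Aug: +$818.41 → $181.21
  Sep: +$818.41 − $627.18 → $372.44
  Oct: +$818.41 → $1,190.85
  Nov: +$818.41 − $558.72 → $1,450.54
  Dec: +$818.41 − $627.18 → $1,641.77
  Jan: +$818.41 − $2,460.18 → $0.00
Lowest trial balance = -$637.20 (Jul)
Initial deposit = cushion − low point = $1,636.82 − (-$637.20) = $2,274.02

$2,274.02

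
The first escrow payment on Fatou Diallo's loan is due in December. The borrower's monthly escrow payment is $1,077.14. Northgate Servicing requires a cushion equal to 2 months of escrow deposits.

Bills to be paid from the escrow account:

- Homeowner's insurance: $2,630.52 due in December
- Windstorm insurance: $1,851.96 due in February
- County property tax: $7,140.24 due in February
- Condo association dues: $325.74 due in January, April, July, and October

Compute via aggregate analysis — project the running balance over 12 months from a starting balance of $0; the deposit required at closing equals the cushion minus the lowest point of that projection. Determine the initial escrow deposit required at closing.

Cushion = 2 × $1,077.14 = $2,154.28
Trial balance (start $0, +$1,077.14 each month, − disbursements):
  Dec: +$1,077.14 − $2,630.52 → -$1,553.38
  Jan: +$1,077.14 − $325.74 → -$801.98
  Feb: +$1,077.14 − $8,992.20 → -$8,717.04
  Mar: +$1,077.14 → -$7,639.90
  Apr: +$1,077.14 − $325.74 → -$6,888.50
  May: +$1,077.14 → -$5,811.36
  Jun: +$1,077.14 → -$4,734.22
  Jul: +$1,077.14 − $325.74 → -$3,982.82
  Aug: +$1,077.14 → -$2,905.68
  Sep: +$1,077.14 → -$1,828.54
  Oct: +$1,077.14 − $325.74 → -$1,077.14
  Nov: +$1,077.14 → $0.00
Lowest trial balance = -$8,717.04 (Feb)
Initial deposit = cushion − low point = $2,154.28 − (-$8,717.04) = $10,871.32

$10,871.32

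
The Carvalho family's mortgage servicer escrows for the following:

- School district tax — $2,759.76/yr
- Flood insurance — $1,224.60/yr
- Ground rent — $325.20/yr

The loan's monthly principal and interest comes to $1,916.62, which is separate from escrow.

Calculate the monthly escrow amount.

School district tax — $2,759.76
Flood insurance — $1,224.60
Ground rent — $325.20
Combined annual = $2,759.76 + $1,224.60 + $325.20 = $4,309.56
Monthly escrow = $4,309.56 / 12 = $359.13

$359.13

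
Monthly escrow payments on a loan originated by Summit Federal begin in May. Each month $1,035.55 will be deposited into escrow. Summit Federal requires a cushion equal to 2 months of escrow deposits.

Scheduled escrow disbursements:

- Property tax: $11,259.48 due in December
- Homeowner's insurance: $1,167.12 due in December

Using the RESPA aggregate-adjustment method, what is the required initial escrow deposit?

$6,213.30

Cushion = 2 × $1,035.55 = $2,071.10
Trial balance (start $0, +$1,035.55 each month, − disbursements):
  May: +$1,035.55 → $1,035.55
  Jun: +$1,035.55 → $2,071.10
  Jul: +$1,035.55 → $3,106.65
  Aug: +$1,035.55 → $4,142.20
  Sep: +$1,035.55 → $5,177.75
  Oct: +$1,035.55 → $6,213.30
  Nov: +$1,035.55 → $7,248.85
  Dec: +$1,035.55 − $12,426.60 → -$4,142.20
  Jan: +$1,035.55 → -$3,106.65
  Feb: +$1,035.55 → -$2,071.10
  Mar: +$1,035.55 → -$1,035.55
  Apr: +$1,035.55 → $0.00
Lowest trial balance = -$4,142.20 (Dec)
Initial deposit = cushion − low point = $2,071.10 − (-$4,142.20) = $6,213.30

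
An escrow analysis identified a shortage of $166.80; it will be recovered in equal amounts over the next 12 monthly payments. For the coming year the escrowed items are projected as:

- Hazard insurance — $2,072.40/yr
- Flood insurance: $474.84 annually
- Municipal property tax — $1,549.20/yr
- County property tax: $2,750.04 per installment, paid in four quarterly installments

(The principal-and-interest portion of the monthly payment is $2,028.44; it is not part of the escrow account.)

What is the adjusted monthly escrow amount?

Hazard insurance — $2,072.40
Flood insurance — $474.84
Municipal property tax — $1,549.20
County property tax — $2,750.04 × 4 = $11,000.16
Combined annual = $15,096.60
Monthly escrow = $15,096.60 / 12 = $1,258.05
Shortage spread = $166.80 ÷ 12 = $13.90/mo
Adjusted monthly = $1,258.05 + $13.90 = $1,271.95

$1,271.95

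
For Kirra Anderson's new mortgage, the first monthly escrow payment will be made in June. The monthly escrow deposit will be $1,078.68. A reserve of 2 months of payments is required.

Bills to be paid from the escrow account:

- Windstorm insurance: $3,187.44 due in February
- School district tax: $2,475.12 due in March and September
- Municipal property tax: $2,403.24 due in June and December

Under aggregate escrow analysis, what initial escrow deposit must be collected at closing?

$4,314.72

Cushion = 2 × $1,078.68 = $2,157.36
Trial balance (start $0, +$1,078.68 each month, − disbursements):
  Jun: +$1,078.68 − $2,403.24 → -$1,324.56
  Jul: +$1,078.68 → -$245.88
  Aug: +$1,078.68 → $832.80
  Sep: +$1,078.68 − $2,475.12 → -$563.64
  Oct: +$1,078.68 → $515.04
  Nov: +$1,078.68 → $1,593.72
  Dec: +$1,078.68 − $2,403.24 → $269.16
  Jan: +$1,078.68 → $1,347.84
  Feb: +$1,078.68 − $3,187.44 → -$760.92
  Mar: +$1,078.68 − $2,475.12 → -$2,157.36
  Apr: +$1,078.68 → -$1,078.68
  May: +$1,078.68 → $0.00
Lowest trial balance = -$2,157.36 (Mar)
Initial deposit = cushion − low point = $2,157.36 − (-$2,157.36) = $4,314.72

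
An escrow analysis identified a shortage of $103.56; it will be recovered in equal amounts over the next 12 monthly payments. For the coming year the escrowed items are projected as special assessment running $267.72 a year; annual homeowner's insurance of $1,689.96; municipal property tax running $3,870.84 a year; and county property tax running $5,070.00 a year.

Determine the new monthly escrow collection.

$916.84

Special assessment — $267.72
Homeowner's insurance — $1,689.96
Municipal property tax — $3,870.84
County property tax — $5,070.00
Total per year = $267.72 + $1,689.96 + $3,870.84 + $5,070.00 = $10,898.52
Monthly = $10,898.52 ÷ 12 = $908.21
Shortage per month = $103.56 ÷ 12 = $8.63
New monthly escrow = $908.21 + $8.63 = $916.84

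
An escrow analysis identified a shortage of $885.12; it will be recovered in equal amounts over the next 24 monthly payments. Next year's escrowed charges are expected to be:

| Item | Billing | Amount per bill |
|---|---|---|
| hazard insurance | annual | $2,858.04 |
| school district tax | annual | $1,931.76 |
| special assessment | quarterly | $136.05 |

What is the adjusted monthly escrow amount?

$481.38

Hazard insurance = $2,858.04 per year
School district tax = $1,931.76 per year
Special assessment = $136.05 × 4 = $544.20 per year
Total per year = $2,858.04 + $1,931.76 + $544.20 = $5,334.00
Base monthly escrow = $5,334.00 ÷ 12 = $444.50
Shortage spread = $885.12 / 24 = $36.88/mo
New monthly escrow = $444.50 + $36.88 = $481.38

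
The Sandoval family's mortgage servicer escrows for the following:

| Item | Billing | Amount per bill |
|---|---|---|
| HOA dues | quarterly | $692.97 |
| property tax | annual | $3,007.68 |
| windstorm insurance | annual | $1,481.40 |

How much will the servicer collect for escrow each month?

HOA dues — $692.97 × 4 = $2,771.88 per year
Property tax — $3,007.68 per year
Windstorm insurance — $1,481.40 per year
Annual escrow total = $2,771.88 + $3,007.68 + $1,481.40 = $7,260.96
Monthly = $7,260.96 / 12 = $605.08

$605.08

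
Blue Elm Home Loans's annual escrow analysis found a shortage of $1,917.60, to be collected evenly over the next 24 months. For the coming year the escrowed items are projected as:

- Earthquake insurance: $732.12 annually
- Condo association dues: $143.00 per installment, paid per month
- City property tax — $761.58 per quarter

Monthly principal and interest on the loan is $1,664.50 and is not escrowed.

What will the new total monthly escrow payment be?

Earthquake insurance — $732.12/yr
Condo association dues — $143.00 × 12 = $1,716.00/yr
City property tax — $761.58 × 4 = $3,046.32/yr
Annual escrow total = $5,494.44
Monthly = $5,494.44 ÷ 12 = $457.87
Monthly shortage recovery: $1,917.60 / 24 = $79.90
Adjusted monthly = $457.87 + $79.90 = $537.77

$537.77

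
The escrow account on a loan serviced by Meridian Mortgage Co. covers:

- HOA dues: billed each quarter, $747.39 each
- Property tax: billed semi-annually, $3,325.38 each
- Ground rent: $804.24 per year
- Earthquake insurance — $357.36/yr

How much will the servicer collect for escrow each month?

$900.16

HOA dues — $747.39 × 4 = $2,989.56 annually
Property tax — $3,325.38 × 2 = $6,650.76 annually
Ground rent — $804.24 annually
Earthquake insurance — $357.36 annually
Total per year = $2,989.56 + $6,650.76 + $804.24 + $357.36 = $10,801.92
Per month = $10,801.92 / 12 = $900.16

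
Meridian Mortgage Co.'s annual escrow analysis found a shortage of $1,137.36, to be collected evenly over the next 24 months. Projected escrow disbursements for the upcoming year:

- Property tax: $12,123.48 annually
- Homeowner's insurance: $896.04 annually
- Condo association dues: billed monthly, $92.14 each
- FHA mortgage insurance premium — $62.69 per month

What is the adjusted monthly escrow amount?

$1,287.18

Property tax: $12,123.48 per year
Homeowner's insurance: $896.04 per year
Condo association dues: $92.14 × 12 = $1,105.68 per year
FHA mortgage insurance premium: $62.69 × 12 = $752.28 per year
Yearly total = $14,877.48
Monthly escrow = $14,877.48 / 12 = $1,239.79
Shortage per month = $1,137.36 / 24 = $47.39
New monthly escrow = $1,239.79 + $47.39 = $1,287.18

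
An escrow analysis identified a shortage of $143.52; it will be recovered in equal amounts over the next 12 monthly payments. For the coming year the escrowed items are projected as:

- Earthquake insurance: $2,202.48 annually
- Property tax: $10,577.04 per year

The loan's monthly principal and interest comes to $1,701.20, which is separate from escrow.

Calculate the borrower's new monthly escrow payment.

Earthquake insurance — $2,202.48
Property tax — $10,577.04
Combined annual = $12,779.52
Per month = $12,779.52 / 12 = $1,064.96
Shortage per month = $143.52 / 12 = $11.96
New monthly escrow = $1,064.96 + $11.96 = $1,076.92

$1,076.92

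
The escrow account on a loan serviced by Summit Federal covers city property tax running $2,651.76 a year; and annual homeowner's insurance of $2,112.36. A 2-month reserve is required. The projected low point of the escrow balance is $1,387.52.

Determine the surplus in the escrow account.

$593.50

City property tax = $2,651.76
Homeowner's insurance = $2,112.36
Combined annual = $2,651.76 + $2,112.36 = $4,764.12
Monthly = $4,764.12 ÷ 12 = $397.01
Required cushion = 2 × $397.01 = $794.02
Excess over cushion: $1,387.52 − $794.02 = $593.50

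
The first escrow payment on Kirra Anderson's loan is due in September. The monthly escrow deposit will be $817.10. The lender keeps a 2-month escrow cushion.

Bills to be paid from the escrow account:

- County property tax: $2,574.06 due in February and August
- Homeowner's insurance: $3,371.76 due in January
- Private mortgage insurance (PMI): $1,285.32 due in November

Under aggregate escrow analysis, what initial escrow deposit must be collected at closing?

Cushion = 2 × $817.10 = $1,634.20
Trial balance (start $0, +$817.10 each month, − disbursements):
  Sep: +$817.10 → $817.10
  Oct: +$817.10 → $1,634.20
  Nov: +$817.10 − $1,285.32 → $1,165.98
  Dec: +$817.10 → $1,983.08
  Jan: +$817.10 − $3,371.76 → -$571.58
  Feb: +$817.10 − $2,574.06 → -$2,328.54
  Mar: +$817.10 → -$1,511.44
  Apr: +$817.10 → -$694.34
  May: +$817.10 → $122.76
  Jun: +$817.10 → $939.86
  Jul: +$817.10 → $1,756.96
  Aug: +$817.10 − $2,574.06 → $0.00
Lowest trial balance = -$2,328.54 (Feb)
Initial deposit = cushion − low point = $1,634.20 − (-$2,328.54) = $3,962.74

$3,962.74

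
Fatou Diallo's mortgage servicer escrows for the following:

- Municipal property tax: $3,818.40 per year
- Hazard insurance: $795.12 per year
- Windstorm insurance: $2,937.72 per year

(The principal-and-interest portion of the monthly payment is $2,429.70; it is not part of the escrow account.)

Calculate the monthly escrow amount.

Municipal property tax = $3,818.40/yr
Hazard insurance = $795.12/yr
Windstorm insurance = $2,937.72/yr
Total per year = $3,818.40 + $795.12 + $2,937.72 = $7,551.24
Monthly escrow = $7,551.24 / 12 = $629.27

$629.27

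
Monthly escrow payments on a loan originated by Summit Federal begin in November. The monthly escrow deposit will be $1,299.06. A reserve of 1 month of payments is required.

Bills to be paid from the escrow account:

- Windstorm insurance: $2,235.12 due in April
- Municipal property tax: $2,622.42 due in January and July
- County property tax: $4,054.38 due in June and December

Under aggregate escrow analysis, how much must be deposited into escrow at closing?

Cushion = 1 × $1,299.06 = $1,299.06
Trial balance (start $0, +$1,299.06 each month, − disbursements):
  Nov: +$1,299.06 → $1,299.06
  Dec: +$1,299.06 − $4,054.38 → -$1,456.26
  Jan: +$1,299.06 − $2,622.42 → -$2,779.62
  Feb: +$1,299.06 → -$1,480.56
  Mar: +$1,299.06 → -$181.50
  Apr: +$1,299.06 − $2,235.12 → -$1,117.56
  May: +$1,299.06 → $181.50
  Jun: +$1,299.06 − $4,054.38 → -$2,573.82
  Jul: +$1,299.06 − $2,622.42 → -$3,897.18
  Aug: +$1,299.06 → -$2,598.12
  Sep: +$1,299.06 → -$1,299.06
  Oct: +$1,299.06 → $0.00
Lowest trial balance = -$3,897.18 (Jul)
Initial deposit = cushion − low point = $1,299.06 − (-$3,897.18) = $5,196.24

$5,196.24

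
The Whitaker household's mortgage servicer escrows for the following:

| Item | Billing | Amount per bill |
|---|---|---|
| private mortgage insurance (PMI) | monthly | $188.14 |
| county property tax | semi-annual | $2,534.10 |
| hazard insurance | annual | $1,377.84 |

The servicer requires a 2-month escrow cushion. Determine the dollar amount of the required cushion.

Private mortgage insurance (PMI): $188.14 × 12 = $2,257.68 per year
County property tax: $2,534.10 × 2 = $5,068.20 per year
Hazard insurance: $1,377.84 per year
Total per year = $2,257.68 + $5,068.20 + $1,377.84 = $8,703.72
Monthly = $8,703.72 / 12 = $725.31
Reserve = 2 × $725.31 = $1,450.62

$1,450.62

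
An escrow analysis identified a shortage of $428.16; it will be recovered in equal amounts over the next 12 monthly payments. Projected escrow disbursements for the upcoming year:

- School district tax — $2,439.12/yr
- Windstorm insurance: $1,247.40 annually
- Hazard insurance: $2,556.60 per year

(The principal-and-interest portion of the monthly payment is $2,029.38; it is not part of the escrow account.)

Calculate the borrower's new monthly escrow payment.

School district tax: $2,439.12
Windstorm insurance: $1,247.40
Hazard insurance: $2,556.60
Total annual escrow = $2,439.12 + $1,247.40 + $2,556.60 = $6,243.12
Monthly escrow = $6,243.12 / 12 = $520.26
Shortage per month = $428.16 ÷ 12 = $35.68
Adjusted monthly = $520.26 + $35.68 = $555.94

$555.94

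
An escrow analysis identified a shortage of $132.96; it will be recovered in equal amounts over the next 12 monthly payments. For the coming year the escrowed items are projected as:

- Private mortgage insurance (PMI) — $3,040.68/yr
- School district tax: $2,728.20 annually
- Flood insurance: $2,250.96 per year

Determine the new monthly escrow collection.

Private mortgage insurance (PMI) = $3,040.68/yr
School district tax = $2,728.20/yr
Flood insurance = $2,250.96/yr
Total per year = $8,019.84
Monthly = $8,019.84 / 12 = $668.32
Shortage per month = $132.96 / 12 = $11.08
New monthly escrow = $668.32 + $11.08 = $679.40

$679.40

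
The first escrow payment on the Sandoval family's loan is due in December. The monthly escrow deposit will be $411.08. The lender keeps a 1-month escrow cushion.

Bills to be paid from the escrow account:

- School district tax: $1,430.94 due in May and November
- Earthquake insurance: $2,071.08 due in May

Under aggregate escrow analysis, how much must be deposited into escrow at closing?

$1,446.62

Cushion = 1 × $411.08 = $411.08
Trial balance (start $0, +$411.08 each month, − disbursements):
  Dec: +$411.08 → $411.08
  Jan: +$411.08 → $822.16
  Feb: +$411.08 → $1,233.24
  Mar: +$411.08 → $1,644.32
  Apr: +$411.08 → $2,055.40
  May: +$411.08 − $3,502.02 → -$1,035.54
  Jun: +$411.08 → -$624.46
  Jul: +$411.08 → -$213.38
  Aug: +$411.08 → $197.70
  Sep: +$411.08 → $608.78
  Oct: +$411.08 → $1,019.86
  Nov: +$411.08 − $1,430.94 → $0.00
Lowest trial balance = -$1,035.54 (May)
Initial deposit = cushion − low point = $411.08 − (-$1,035.54) = $1,446.62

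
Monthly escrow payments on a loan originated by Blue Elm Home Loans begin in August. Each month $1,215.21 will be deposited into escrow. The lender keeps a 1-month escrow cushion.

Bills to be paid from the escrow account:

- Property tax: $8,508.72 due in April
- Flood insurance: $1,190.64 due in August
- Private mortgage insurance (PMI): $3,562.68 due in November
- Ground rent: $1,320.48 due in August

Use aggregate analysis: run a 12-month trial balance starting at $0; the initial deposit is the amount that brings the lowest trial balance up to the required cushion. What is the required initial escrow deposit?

$4,860.84

Cushion = 1 × $1,215.21 = $1,215.21
Trial balance (start $0, +$1,215.21 each month, − disbursements):
  Aug: +$1,215.21 − $2,511.12 → -$1,295.91
  Sep: +$1,215.21 → -$80.70
  Oct: +$1,215.21 → $1,134.51
  Nov: +$1,215.21 − $3,562.68 → -$1,212.96
  Dec: +$1,215.21 → $2.25
  Jan: +$1,215.21 → $1,217.46
  Feb: +$1,215.21 → $2,432.67
  Mar: +$1,215.21 → $3,647.88
  Apr: +$1,215.21 − $8,508.72 → -$3,645.63
  May: +$1,215.21 → -$2,430.42
  Jun: +$1,215.21 → -$1,215.21
  Jul: +$1,215.21 → $0.00
Lowest trial balance = -$3,645.63 (Apr)
Initial deposit = cushion − low point = $1,215.21 − (-$3,645.63) = $4,860.84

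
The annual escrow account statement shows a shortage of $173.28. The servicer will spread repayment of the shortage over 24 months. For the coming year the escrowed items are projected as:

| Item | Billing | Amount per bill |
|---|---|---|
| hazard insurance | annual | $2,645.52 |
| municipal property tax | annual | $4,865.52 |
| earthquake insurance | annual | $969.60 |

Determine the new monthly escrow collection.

$713.94

Hazard insurance = $2,645.52 annually
Municipal property tax = $4,865.52 annually
Earthquake insurance = $969.60 annually
Total per year = $8,480.64
Base monthly escrow = $8,480.64 ÷ 12 = $706.72
Shortage per month = $173.28 / 24 = $7.22
New monthly escrow = $706.72 + $7.22 = $713.94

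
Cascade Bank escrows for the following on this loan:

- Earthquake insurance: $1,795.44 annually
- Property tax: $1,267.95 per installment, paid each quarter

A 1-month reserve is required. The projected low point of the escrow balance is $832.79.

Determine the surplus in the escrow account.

$260.52

Earthquake insurance: $1,795.44 annually
Property tax: $1,267.95 × 4 = $5,071.80 annually
Total annual escrow = $1,795.44 + $5,071.80 = $6,867.24
Base monthly escrow = $6,867.24 / 12 = $572.27
Cushion = 1 × $572.27 = $572.27
Excess over cushion: $832.79 − $572.27 = $260.52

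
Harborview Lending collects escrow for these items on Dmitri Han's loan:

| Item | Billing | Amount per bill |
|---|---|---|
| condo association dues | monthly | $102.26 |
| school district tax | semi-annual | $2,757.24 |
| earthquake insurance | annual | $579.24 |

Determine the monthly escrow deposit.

Condo association dues: $102.26 × 12 = $1,227.12/yr
School district tax: $2,757.24 × 2 = $5,514.48/yr
Earthquake insurance: $579.24/yr
Annual escrow total = $7,320.84
Monthly = $7,320.84 ÷ 12 = $610.07

$610.07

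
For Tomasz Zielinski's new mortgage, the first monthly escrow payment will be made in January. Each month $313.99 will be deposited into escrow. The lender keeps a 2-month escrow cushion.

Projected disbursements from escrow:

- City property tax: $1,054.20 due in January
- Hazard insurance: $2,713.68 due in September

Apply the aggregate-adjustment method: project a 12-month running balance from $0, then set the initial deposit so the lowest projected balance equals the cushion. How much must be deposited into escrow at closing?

$1,569.95

Cushion = 2 × $313.99 = $627.98
Trial balance (start $0, +$313.99 each month, − disbursements):
  Jan: +$313.99 − $1,054.20 → -$740.21
  Feb: +$313.99 → -$426.22
  Mar: +$313.99 → -$112.23
  Apr: +$313.99 → $201.76
  May: +$313.99 → $515.75
  Jun: +$313.99 → $829.74
  Jul: +$313.99 → $1,143.73
  Aug: +$313.99 → $1,457.72
  Sep: +$313.99 − $2,713.68 → -$941.97
  Oct: +$313.99 → -$627.98
  Nov: +$313.99 → -$313.99
  Dec: +$313.99 → $0.00
Lowest trial balance = -$941.97 (Sep)
Initial deposit = cushion − low point = $627.98 − (-$941.97) = $1,569.95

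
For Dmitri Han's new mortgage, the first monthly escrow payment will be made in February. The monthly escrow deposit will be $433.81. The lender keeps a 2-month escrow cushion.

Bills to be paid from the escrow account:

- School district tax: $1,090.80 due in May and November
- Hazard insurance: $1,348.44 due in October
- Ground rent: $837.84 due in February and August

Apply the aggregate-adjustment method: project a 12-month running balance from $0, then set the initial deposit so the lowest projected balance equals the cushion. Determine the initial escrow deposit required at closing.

Cushion = 2 × $433.81 = $867.62
Trial balance (start $0, +$433.81 each month, − disbursements):
  Feb: +$433.81 − $837.84 → -$404.03
  Mar: +$433.81 → $29.78
  Apr: +$433.81 → $463.59
  May: +$433.81 − $1,090.80 → -$193.40
  Jun: +$433.81 → $240.41
  Jul: +$433.81 → $674.22
  Aug: +$433.81 − $837.84 → $270.19
  Sep: +$433.81 → $704.00
  Oct: +$433.81 − $1,348.44 → -$210.63
  Nov: +$433.81 − $1,090.80 → -$867.62
  Dec: +$433.81 → -$433.81
  Jan: +$433.81 → $0.00
Lowest trial balance = -$867.62 (Nov)
Initial deposit = cushion − low point = $867.62 − (-$867.62) = $1,735.24

$1,735.24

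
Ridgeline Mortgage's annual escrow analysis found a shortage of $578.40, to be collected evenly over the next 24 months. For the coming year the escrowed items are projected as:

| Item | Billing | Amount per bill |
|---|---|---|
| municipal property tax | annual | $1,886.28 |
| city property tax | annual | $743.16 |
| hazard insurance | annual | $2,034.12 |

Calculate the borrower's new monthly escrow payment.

Municipal property tax — $1,886.28 annually
City property tax — $743.16 annually
Hazard insurance — $2,034.12 annually
Annual escrow total = $4,663.56
Per month = $4,663.56 ÷ 12 = $388.63
Shortage per month = $578.40 ÷ 24 = $24.10
New monthly escrow = $388.63 + $24.10 = $412.73

$412.73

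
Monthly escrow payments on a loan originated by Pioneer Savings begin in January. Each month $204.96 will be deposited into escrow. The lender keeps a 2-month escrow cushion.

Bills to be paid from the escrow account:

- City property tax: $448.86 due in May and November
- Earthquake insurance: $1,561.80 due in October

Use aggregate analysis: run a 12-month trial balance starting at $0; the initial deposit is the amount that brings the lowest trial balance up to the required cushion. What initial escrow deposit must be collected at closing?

Cushion = 2 × $204.96 = $409.92
Trial balance (start $0, +$204.96 each month, − disbursements):
  Jan: +$204.96 → $204.96
  Feb: +$204.96 → $409.92
  Mar: +$204.96 → $614.88
  Apr: +$204.96 → $819.84
  May: +$204.96 − $448.86 → $575.94
  Jun: +$204.96 → $780.90
  Jul: +$204.96 → $985.86
  Aug: +$204.96 → $1,190.82
  Sep: +$204.96 → $1,395.78
  Oct: +$204.96 − $1,561.80 → $38.94
  Nov: +$204.96 − $448.86 → -$204.96
  Dec: +$204.96 → $0.00
Lowest trial balance = -$204.96 (Nov)
Initial deposit = cushion − low point = $409.92 − (-$204.96) = $614.88

$614.88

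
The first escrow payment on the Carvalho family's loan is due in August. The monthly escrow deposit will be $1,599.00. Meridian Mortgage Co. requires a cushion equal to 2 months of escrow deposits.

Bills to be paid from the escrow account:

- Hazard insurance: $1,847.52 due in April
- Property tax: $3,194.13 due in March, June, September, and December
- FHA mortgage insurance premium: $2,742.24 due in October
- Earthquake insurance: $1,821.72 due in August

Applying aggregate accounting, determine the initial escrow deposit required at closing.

$6,159.09

Cushion = 2 × $1,599.00 = $3,198.00
Trial balance (start $0, +$1,599.00 each month, − disbursements):
  Aug: +$1,599.00 − $1,821.72 → -$222.72
  Sep: +$1,599.00 − $3,194.13 → -$1,817.85
  Oct: +$1,599.00 − $2,742.24 → -$2,961.09
  Nov: +$1,599.00 → -$1,362.09
  Dec: +$1,599.00 − $3,194.13 → -$2,957.22
  Jan: +$1,599.00 → -$1,358.22
  Feb: +$1,599.00 → $240.78
  Mar: +$1,599.00 − $3,194.13 → -$1,354.35
  Apr: +$1,599.00 − $1,847.52 → -$1,602.87
  May: +$1,599.00 → -$3.87
  Jun: +$1,599.00 − $3,194.13 → -$1,599.00
  Jul: +$1,599.00 → $0.00
Lowest trial balance = -$2,961.09 (Oct)
Initial deposit = cushion − low point = $3,198.00 − (-$2,961.09) = $6,159.09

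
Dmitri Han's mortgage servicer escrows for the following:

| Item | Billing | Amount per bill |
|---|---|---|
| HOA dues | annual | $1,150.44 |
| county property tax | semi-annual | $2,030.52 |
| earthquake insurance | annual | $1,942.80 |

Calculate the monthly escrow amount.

$596.19

HOA dues = $1,150.44/yr
County property tax = $2,030.52 × 2 = $4,061.04/yr
Earthquake insurance = $1,942.80/yr
Total annual escrow = $7,154.28
Per month = $7,154.28 / 12 = $596.19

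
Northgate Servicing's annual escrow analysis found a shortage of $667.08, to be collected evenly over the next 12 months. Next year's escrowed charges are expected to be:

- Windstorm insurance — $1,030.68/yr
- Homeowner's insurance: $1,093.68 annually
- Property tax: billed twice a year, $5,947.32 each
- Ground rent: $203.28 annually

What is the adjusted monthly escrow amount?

$1,240.78

Windstorm insurance = $1,030.68
Homeowner's insurance = $1,093.68
Property tax = $5,947.32 × 2 = $11,894.64
Ground rent = $203.28
Yearly total = $14,222.28
Monthly = $14,222.28 / 12 = $1,185.19
Shortage per month = $667.08 ÷ 12 = $55.59
Adjusted monthly = $1,185.19 + $55.59 = $1,240.78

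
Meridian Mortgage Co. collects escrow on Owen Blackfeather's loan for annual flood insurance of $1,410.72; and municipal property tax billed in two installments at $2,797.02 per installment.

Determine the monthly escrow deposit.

Flood insurance = $1,410.72 per year
Municipal property tax = $2,797.02 × 2 = $5,594.04 per year
Combined annual = $1,410.72 + $5,594.04 = $7,004.76
Monthly = $7,004.76 ÷ 12 = $583.73

$583.73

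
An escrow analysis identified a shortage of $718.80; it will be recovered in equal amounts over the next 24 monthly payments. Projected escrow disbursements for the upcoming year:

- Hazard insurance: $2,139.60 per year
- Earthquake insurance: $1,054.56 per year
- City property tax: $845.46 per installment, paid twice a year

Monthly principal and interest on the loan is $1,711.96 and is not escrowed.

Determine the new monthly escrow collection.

$437.04

Hazard insurance = $2,139.60 per year
Earthquake insurance = $1,054.56 per year
City property tax = $845.46 × 2 = $1,690.92 per year
Annual escrow total = $2,139.60 + $1,054.56 + $1,690.92 = $4,885.08
Monthly = $4,885.08 ÷ 12 = $407.09
Monthly shortage recovery: $718.80 ÷ 24 = $29.95
New monthly escrow = $407.09 + $29.95 = $437.04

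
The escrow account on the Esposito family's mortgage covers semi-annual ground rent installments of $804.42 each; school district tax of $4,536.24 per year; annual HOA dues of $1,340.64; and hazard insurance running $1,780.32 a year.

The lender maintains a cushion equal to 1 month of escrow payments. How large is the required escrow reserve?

$772.17

Ground rent — $804.42 × 2 = $1,608.84/yr
School district tax — $4,536.24/yr
HOA dues — $1,340.64/yr
Hazard insurance — $1,780.32/yr
Combined annual = $1,608.84 + $4,536.24 + $1,340.64 + $1,780.32 = $9,266.04
Per month = $9,266.04 ÷ 12 = $772.17
Cushion = 1 × $772.17 = $772.17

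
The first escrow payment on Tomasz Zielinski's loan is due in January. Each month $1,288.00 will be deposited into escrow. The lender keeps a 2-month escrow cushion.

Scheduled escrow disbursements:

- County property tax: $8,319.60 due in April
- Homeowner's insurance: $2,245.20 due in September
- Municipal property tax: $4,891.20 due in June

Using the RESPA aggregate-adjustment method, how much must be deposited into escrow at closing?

Cushion = 2 × $1,288.00 = $2,576.00
Trial balance (start $0, +$1,288.00 each month, − disbursements):
  Jan: +$1,288.00 → $1,288.00
  Feb: +$1,288.00 → $2,576.00
  Mar: +$1,288.00 → $3,864.00
  Apr: +$1,288.00 − $8,319.60 → -$3,167.60
  May: +$1,288.00 → -$1,879.60
  Jun: +$1,288.00 − $4,891.20 → -$5,482.80
  Jul: +$1,288.00 → -$4,194.80
  Aug: +$1,288.00 → -$2,906.80
  Sep: +$1,288.00 − $2,245.20 → -$3,864.00
  Oct: +$1,288.00 → -$2,576.00
  Nov: +$1,288.00 → -$1,288.00
  Dec: +$1,288.00 → $0.00
Lowest trial balance = -$5,482.80 (Jun)
Initial deposit = cushion − low point = $2,576.00 − (-$5,482.80) = $8,058.80

$8,058.80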